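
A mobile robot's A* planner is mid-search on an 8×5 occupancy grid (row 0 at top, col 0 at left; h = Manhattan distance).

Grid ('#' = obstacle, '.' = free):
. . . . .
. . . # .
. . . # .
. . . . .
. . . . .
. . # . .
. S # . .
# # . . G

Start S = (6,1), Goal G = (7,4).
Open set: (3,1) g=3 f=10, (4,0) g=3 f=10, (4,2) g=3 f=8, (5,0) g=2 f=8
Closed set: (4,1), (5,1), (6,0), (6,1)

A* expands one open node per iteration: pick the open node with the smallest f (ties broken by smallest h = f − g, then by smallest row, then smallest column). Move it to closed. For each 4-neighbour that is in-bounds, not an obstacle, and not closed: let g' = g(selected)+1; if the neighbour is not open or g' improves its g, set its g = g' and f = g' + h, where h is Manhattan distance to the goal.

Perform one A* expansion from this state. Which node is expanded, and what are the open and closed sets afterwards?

step 1: expand (4,2) (f=8, h=5) → closed; open now [(3,1) g=3 f=10, (3,2) g=4 f=10, (4,0) g=3 f=10, (4,3) g=4 f=8, (5,0) g=2 f=8]

expanded=(4,2); open=[(3,1) g=3 f=10, (3,2) g=4 f=10, (4,0) g=3 f=10, (4,3) g=4 f=8, (5,0) g=2 f=8]; closed=[(4,1), (4,2), (5,1), (6,0), (6,1)]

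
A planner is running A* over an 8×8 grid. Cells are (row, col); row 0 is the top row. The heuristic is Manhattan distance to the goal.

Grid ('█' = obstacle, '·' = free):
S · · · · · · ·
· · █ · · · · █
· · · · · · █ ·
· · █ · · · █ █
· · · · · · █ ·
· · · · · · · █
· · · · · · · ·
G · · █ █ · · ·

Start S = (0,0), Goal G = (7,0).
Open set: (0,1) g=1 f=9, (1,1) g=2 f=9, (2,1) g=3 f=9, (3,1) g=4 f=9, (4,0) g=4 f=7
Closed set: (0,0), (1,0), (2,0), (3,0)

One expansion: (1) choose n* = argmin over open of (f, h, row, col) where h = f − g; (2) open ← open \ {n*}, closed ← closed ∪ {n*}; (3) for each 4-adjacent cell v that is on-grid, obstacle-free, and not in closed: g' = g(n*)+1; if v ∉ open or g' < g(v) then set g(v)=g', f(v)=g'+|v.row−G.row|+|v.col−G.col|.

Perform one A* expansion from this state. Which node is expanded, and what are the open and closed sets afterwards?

step 1: expand (4,0) (f=7, h=3) → closed; open now [(0,1) g=1 f=9, (1,1) g=2 f=9, (2,1) g=3 f=9, (3,1) g=4 f=9, (4,1) g=5 f=9, (5,0) g=5 f=7]

expanded=(4,0); open=[(0,1) g=1 f=9, (1,1) g=2 f=9, (2,1) g=3 f=9, (3,1) g=4 f=9, (4,1) g=5 f=9, (5,0) g=5 f=7]; closed=[(0,0), (1,0), (2,0), (3,0), (4,0)]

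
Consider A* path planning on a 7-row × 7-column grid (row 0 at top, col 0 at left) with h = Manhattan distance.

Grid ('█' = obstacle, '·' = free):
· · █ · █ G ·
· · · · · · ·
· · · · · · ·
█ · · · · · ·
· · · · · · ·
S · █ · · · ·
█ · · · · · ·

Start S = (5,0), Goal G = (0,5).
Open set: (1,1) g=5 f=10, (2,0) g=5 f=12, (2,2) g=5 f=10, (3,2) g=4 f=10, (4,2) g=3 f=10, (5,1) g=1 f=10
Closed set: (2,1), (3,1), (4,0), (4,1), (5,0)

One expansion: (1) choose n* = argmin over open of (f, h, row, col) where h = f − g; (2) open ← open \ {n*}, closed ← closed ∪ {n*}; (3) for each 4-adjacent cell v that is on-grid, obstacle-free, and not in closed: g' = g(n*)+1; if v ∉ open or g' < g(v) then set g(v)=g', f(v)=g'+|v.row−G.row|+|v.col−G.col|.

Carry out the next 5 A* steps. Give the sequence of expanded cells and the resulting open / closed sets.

order=[(1,1) → (0,1) → (1,2) → (1,3) → (0,3)]; open=[(0,0) g=7 f=12, (1,0) g=6 f=12, (1,4) g=8 f=10, (2,0) g=5 f=12, (2,2) g=5 f=10, (2,3) g=8 f=12, (3,2) g=4 f=10, (4,2) g=3 f=10, (5,1) g=1 f=10]; closed=[(0,1), (0,3), (1,1), (1,2), (1,3), (2,1), (3,1), (4,0), (4,1), (5,0)]

step 1: expand (1,1) (f=10, h=5) → closed; open now [(0,1) g=6 f=10, (1,0) g=6 f=12, (1,2) g=6 f=10, (2,0) g=5 f=12, (2,2) g=5 f=10, (3,2) g=4 f=10, (4,2) g=3 f=10, (5,1) g=1 f=10]
step 2: expand (0,1) (f=10, h=4) → closed; open now [(0,0) g=7 f=12, (1,0) g=6 f=12, (1,2) g=6 f=10, (2,0) g=5 f=12, (2,2) g=5 f=10, (3,2) g=4 f=10, (4,2) g=3 f=10, (5,1) g=1 f=10]
step 3: expand (1,2) (f=10, h=4) → closed; open now [(0,0) g=7 f=12, (1,0) g=6 f=12, (1,3) g=7 f=10, (2,0) g=5 f=12, (2,2) g=5 f=10, (3,2) g=4 f=10, (4,2) g=3 f=10, (5,1) g=1 f=10]
step 4: expand (1,3) (f=10, h=3) → closed; open now [(0,0) g=7 f=12, (0,3) g=8 f=10, (1,0) g=6 f=12, (1,4) g=8 f=10, (2,0) g=5 f=12, (2,2) g=5 f=10, (2,3) g=8 f=12, (3,2) g=4 f=10, (4,2) g=3 f=10, (5,1) g=1 f=10]
step 5: expand (0,3) (f=10, h=2) → closed; open now [(0,0) g=7 f=12, (1,0) g=6 f=12, (1,4) g=8 f=10, (2,0) g=5 f=12, (2,2) g=5 f=10, (2,3) g=8 f=12, (3,2) g=4 f=10, (4,2) g=3 f=10, (5,1) g=1 f=10]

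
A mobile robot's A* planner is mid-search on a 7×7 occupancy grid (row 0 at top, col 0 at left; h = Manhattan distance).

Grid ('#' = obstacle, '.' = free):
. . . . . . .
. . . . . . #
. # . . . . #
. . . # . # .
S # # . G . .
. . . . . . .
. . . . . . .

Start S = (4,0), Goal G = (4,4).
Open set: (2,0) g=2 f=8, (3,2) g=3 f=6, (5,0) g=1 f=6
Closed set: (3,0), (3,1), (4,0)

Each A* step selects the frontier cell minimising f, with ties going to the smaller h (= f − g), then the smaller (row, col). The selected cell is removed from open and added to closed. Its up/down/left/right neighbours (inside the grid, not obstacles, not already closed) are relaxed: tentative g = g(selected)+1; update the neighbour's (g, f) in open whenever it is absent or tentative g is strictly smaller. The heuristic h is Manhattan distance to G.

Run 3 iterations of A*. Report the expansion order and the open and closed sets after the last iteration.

step 1: expand (3,2) (f=6, h=3) → closed; open now [(2,0) g=2 f=8, (2,2) g=4 f=8, (5,0) g=1 f=6]
step 2: expand (5,0) (f=6, h=5) → closed; open now [(2,0) g=2 f=8, (2,2) g=4 f=8, (5,1) g=2 f=6, (6,0) g=2 f=8]
step 3: expand (5,1) (f=6, h=4) → closed; open now [(2,0) g=2 f=8, (2,2) g=4 f=8, (5,2) g=3 f=6, (6,0) g=2 f=8, (6,1) g=3 f=8]

order=[(3,2) → (5,0) → (5,1)]; open=[(2,0) g=2 f=8, (2,2) g=4 f=8, (5,2) g=3 f=6, (6,0) g=2 f=8, (6,1) g=3 f=8]; closed=[(3,0), (3,1), (3,2), (4,0), (5,0), (5,1)]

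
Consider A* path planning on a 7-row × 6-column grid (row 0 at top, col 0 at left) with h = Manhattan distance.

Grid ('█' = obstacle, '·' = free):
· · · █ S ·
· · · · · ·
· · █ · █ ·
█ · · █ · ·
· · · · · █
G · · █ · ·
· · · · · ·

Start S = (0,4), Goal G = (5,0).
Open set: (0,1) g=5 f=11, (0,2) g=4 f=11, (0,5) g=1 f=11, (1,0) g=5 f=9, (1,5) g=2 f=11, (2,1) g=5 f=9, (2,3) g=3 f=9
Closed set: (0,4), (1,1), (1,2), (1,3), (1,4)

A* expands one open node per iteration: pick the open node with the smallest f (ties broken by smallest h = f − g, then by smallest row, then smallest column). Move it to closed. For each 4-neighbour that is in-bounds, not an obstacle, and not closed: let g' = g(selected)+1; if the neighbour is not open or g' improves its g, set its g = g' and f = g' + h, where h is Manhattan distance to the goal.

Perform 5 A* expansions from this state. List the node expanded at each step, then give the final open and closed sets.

order=[(1,0) → (2,0) → (2,1) → (3,1) → (4,1)]; open=[(0,0) g=6 f=11, (0,1) g=5 f=11, (0,2) g=4 f=11, (0,5) g=1 f=11, (1,5) g=2 f=11, (2,3) g=3 f=9, (3,2) g=7 f=11, (4,0) g=8 f=9, (4,2) g=8 f=11, (5,1) g=8 f=9]; closed=[(0,4), (1,0), (1,1), (1,2), (1,3), (1,4), (2,0), (2,1), (3,1), (4,1)]

step 1: expand (1,0) (f=9, h=4) → closed; open now [(0,0) g=6 f=11, (0,1) g=5 f=11, (0,2) g=4 f=11, (0,5) g=1 f=11, (1,5) g=2 f=11, (2,0) g=6 f=9, (2,1) g=5 f=9, (2,3) g=3 f=9]
step 2: expand (2,0) (f=9, h=3) → closed; open now [(0,0) g=6 f=11, (0,1) g=5 f=11, (0,2) g=4 f=11, (0,5) g=1 f=11, (1,5) g=2 f=11, (2,1) g=5 f=9, (2,3) g=3 f=9]
step 3: expand (2,1) (f=9, h=4) → closed; open now [(0,0) g=6 f=11, (0,1) g=5 f=11, (0,2) g=4 f=11, (0,5) g=1 f=11, (1,5) g=2 f=11, (2,3) g=3 f=9, (3,1) g=6 f=9]
step 4: expand (3,1) (f=9, h=3) → closed; open now [(0,0) g=6 f=11, (0,1) g=5 f=11, (0,2) g=4 f=11, (0,5) g=1 f=11, (1,5) g=2 f=11, (2,3) g=3 f=9, (3,2) g=7 f=11, (4,1) g=7 f=9]
step 5: expand (4,1) (f=9, h=2) → closed; open now [(0,0) g=6 f=11, (0,1) g=5 f=11, (0,2) g=4 f=11, (0,5) g=1 f=11, (1,5) g=2 f=11, (2,3) g=3 f=9, (3,2) g=7 f=11, (4,0) g=8 f=9, (4,2) g=8 f=11, (5,1) g=8 f=9]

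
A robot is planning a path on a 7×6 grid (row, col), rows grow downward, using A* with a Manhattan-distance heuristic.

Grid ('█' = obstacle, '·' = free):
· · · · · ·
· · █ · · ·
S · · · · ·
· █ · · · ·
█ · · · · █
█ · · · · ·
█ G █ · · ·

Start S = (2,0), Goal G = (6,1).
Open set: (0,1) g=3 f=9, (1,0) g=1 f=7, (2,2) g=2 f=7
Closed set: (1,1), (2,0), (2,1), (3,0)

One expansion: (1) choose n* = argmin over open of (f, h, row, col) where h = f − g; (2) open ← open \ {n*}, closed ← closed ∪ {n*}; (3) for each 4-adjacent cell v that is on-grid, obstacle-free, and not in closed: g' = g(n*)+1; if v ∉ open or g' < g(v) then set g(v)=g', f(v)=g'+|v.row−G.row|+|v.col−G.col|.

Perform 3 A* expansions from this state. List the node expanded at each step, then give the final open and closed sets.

order=[(2,2) → (3,2) → (4,2)]; open=[(0,1) g=3 f=9, (1,0) g=1 f=7, (2,3) g=3 f=9, (3,3) g=4 f=9, (4,1) g=5 f=7, (4,3) g=5 f=9, (5,2) g=5 f=7]; closed=[(1,1), (2,0), (2,1), (2,2), (3,0), (3,2), (4,2)]

step 1: expand (2,2) (f=7, h=5) → closed; open now [(0,1) g=3 f=9, (1,0) g=1 f=7, (2,3) g=3 f=9, (3,2) g=3 f=7]
step 2: expand (3,2) (f=7, h=4) → closed; open now [(0,1) g=3 f=9, (1,0) g=1 f=7, (2,3) g=3 f=9, (3,3) g=4 f=9, (4,2) g=4 f=7]
step 3: expand (4,2) (f=7, h=3) → closed; open now [(0,1) g=3 f=9, (1,0) g=1 f=7, (2,3) g=3 f=9, (3,3) g=4 f=9, (4,1) g=5 f=7, (4,3) g=5 f=9, (5,2) g=5 f=7]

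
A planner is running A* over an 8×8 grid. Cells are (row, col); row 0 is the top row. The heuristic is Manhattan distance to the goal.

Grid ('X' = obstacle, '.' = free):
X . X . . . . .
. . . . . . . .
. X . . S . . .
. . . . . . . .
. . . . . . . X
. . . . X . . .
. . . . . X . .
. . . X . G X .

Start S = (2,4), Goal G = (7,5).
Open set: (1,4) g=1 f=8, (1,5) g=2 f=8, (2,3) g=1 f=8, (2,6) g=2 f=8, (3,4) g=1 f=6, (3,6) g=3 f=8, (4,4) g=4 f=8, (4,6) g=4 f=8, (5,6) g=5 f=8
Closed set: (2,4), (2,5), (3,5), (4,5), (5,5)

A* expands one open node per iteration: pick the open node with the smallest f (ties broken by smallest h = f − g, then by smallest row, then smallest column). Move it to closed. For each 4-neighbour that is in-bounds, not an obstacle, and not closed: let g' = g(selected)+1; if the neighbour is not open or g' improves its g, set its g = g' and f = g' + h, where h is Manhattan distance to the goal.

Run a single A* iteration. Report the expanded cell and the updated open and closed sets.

step 1: expand (3,4) (f=6, h=5) → closed; open now [(1,4) g=1 f=8, (1,5) g=2 f=8, (2,3) g=1 f=8, (2,6) g=2 f=8, (3,3) g=2 f=8, (3,6) g=3 f=8, (4,4) g=2 f=6, (4,6) g=4 f=8, (5,6) g=5 f=8]

expanded=(3,4); open=[(1,4) g=1 f=8, (1,5) g=2 f=8, (2,3) g=1 f=8, (2,6) g=2 f=8, (3,3) g=2 f=8, (3,6) g=3 f=8, (4,4) g=2 f=6, (4,6) g=4 f=8, (5,6) g=5 f=8]; closed=[(2,4), (2,5), (3,4), (3,5), (4,5), (5,5)]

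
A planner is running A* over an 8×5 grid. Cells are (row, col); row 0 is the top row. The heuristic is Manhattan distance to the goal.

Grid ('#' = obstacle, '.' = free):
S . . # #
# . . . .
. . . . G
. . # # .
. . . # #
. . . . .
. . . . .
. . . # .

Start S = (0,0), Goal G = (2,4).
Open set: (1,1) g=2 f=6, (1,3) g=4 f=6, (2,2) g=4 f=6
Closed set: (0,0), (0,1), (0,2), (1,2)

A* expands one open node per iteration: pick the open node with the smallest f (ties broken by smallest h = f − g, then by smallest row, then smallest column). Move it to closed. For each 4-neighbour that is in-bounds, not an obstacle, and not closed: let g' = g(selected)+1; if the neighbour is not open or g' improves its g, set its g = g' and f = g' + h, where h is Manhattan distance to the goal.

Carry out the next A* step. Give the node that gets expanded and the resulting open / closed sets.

expanded=(1,3); open=[(1,1) g=2 f=6, (1,4) g=5 f=6, (2,2) g=4 f=6, (2,3) g=5 f=6]; closed=[(0,0), (0,1), (0,2), (1,2), (1,3)]

step 1: expand (1,3) (f=6, h=2) → closed; open now [(1,1) g=2 f=6, (1,4) g=5 f=6, (2,2) g=4 f=6, (2,3) g=5 f=6]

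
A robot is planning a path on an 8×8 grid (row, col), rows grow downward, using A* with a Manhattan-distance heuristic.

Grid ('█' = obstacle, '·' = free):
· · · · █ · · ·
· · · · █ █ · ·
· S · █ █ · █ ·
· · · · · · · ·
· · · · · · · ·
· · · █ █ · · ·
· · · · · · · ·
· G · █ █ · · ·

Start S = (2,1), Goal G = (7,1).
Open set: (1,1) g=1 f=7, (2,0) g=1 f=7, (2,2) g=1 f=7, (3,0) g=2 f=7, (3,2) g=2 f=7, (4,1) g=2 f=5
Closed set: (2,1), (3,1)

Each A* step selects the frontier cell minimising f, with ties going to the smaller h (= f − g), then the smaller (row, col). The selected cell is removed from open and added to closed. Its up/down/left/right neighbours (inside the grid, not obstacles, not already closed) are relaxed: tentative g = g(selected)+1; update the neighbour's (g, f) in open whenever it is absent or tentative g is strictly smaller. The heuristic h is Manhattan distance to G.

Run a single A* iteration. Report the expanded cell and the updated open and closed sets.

step 1: expand (4,1) (f=5, h=3) → closed; open now [(1,1) g=1 f=7, (2,0) g=1 f=7, (2,2) g=1 f=7, (3,0) g=2 f=7, (3,2) g=2 f=7, (4,0) g=3 f=7, (4,2) g=3 f=7, (5,1) g=3 f=5]

expanded=(4,1); open=[(1,1) g=1 f=7, (2,0) g=1 f=7, (2,2) g=1 f=7, (3,0) g=2 f=7, (3,2) g=2 f=7, (4,0) g=3 f=7, (4,2) g=3 f=7, (5,1) g=3 f=5]; closed=[(2,1), (3,1), (4,1)]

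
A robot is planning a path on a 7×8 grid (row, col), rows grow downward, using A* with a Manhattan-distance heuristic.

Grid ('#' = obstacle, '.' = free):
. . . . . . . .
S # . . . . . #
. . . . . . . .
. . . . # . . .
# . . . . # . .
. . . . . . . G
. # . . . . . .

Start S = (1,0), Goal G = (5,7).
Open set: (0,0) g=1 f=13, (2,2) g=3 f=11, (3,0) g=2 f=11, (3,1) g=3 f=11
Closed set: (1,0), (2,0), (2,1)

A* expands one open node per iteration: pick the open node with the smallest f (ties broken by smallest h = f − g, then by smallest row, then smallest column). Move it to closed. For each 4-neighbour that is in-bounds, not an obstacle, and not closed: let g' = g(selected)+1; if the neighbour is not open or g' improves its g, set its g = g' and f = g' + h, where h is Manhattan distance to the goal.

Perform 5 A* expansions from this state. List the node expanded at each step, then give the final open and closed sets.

step 1: expand (2,2) (f=11, h=8) → closed; open now [(0,0) g=1 f=13, (1,2) g=4 f=13, (2,3) g=4 f=11, (3,0) g=2 f=11, (3,1) g=3 f=11, (3,2) g=4 f=11]
step 2: expand (2,3) (f=11, h=7) → closed; open now [(0,0) g=1 f=13, (1,2) g=4 f=13, (1,3) g=5 f=13, (2,4) g=5 f=11, (3,0) g=2 f=11, (3,1) g=3 f=11, (3,2) g=4 f=11, (3,3) g=5 f=11]
step 3: expand (2,4) (f=11, h=6) → closed; open now [(0,0) g=1 f=13, (1,2) g=4 f=13, (1,3) g=5 f=13, (1,4) g=6 f=13, (2,5) g=6 f=11, (3,0) g=2 f=11, (3,1) g=3 f=11, (3,2) g=4 f=11, (3,3) g=5 f=11]
step 4: expand (2,5) (f=11, h=5) → closed; open now [(0,0) g=1 f=13, (1,2) g=4 f=13, (1,3) g=5 f=13, (1,4) g=6 f=13, (1,5) g=7 f=13, (2,6) g=7 f=11, (3,0) g=2 f=11, (3,1) g=3 f=11, (3,2) g=4 f=11, (3,3) g=5 f=11, (3,5) g=7 f=11]
step 5: expand (2,6) (f=11, h=4) → closed; open now [(0,0) g=1 f=13, (1,2) g=4 f=13, (1,3) g=5 f=13, (1,4) g=6 f=13, (1,5) g=7 f=13, (1,6) g=8 f=13, (2,7) g=8 f=11, (3,0) g=2 f=11, (3,1) g=3 f=11, (3,2) g=4 f=11, (3,3) g=5 f=11, (3,5) g=7 f=11, (3,6) g=8 f=11]

order=[(2,2) → (2,3) → (2,4) → (2,5) → (2,6)]; open=[(0,0) g=1 f=13, (1,2) g=4 f=13, (1,3) g=5 f=13, (1,4) g=6 f=13, (1,5) g=7 f=13, (1,6) g=8 f=13, (2,7) g=8 f=11, (3,0) g=2 f=11, (3,1) g=3 f=11, (3,2) g=4 f=11, (3,3) g=5 f=11, (3,5) g=7 f=11, (3,6) g=8 f=11]; closed=[(1,0), (2,0), (2,1), (2,2), (2,3), (2,4), (2,5), (2,6)]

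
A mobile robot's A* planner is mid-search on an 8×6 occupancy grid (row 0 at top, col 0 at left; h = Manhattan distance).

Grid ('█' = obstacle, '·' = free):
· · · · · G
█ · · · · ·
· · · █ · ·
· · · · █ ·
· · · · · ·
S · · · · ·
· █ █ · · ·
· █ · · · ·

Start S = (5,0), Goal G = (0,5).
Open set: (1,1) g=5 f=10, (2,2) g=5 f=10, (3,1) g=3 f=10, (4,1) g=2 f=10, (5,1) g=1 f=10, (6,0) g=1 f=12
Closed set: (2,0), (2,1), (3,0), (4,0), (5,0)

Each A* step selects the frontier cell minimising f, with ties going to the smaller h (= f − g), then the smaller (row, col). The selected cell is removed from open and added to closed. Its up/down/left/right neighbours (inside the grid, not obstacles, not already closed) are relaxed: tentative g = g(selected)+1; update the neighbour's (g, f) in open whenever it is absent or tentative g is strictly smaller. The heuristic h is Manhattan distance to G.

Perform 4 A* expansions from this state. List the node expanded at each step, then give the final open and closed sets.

step 1: expand (1,1) (f=10, h=5) → closed; open now [(0,1) g=6 f=10, (1,2) g=6 f=10, (2,2) g=5 f=10, (3,1) g=3 f=10, (4,1) g=2 f=10, (5,1) g=1 f=10, (6,0) g=1 f=12]
step 2: expand (0,1) (f=10, h=4) → closed; open now [(0,0) g=7 f=12, (0,2) g=7 f=10, (1,2) g=6 f=10, (2,2) g=5 f=10, (3,1) g=3 f=10, (4,1) g=2 f=10, (5,1) g=1 f=10, (6,0) g=1 f=12]
step 3: expand (0,2) (f=10, h=3) → closed; open now [(0,0) g=7 f=12, (0,3) g=8 f=10, (1,2) g=6 f=10, (2,2) g=5 f=10, (3,1) g=3 f=10, (4,1) g=2 f=10, (5,1) g=1 f=10, (6,0) g=1 f=12]
step 4: expand (0,3) (f=10, h=2) → closed; open now [(0,0) g=7 f=12, (0,4) g=9 f=10, (1,2) g=6 f=10, (1,3) g=9 f=12, (2,2) g=5 f=10, (3,1) g=3 f=10, (4,1) g=2 f=10, (5,1) g=1 f=10, (6,0) g=1 f=12]

order=[(1,1) → (0,1) → (0,2) → (0,3)]; open=[(0,0) g=7 f=12, (0,4) g=9 f=10, (1,2) g=6 f=10, (1,3) g=9 f=12, (2,2) g=5 f=10, (3,1) g=3 f=10, (4,1) g=2 f=10, (5,1) g=1 f=10, (6,0) g=1 f=12]; closed=[(0,1), (0,2), (0,3), (1,1), (2,0), (2,1), (3,0), (4,0), (5,0)]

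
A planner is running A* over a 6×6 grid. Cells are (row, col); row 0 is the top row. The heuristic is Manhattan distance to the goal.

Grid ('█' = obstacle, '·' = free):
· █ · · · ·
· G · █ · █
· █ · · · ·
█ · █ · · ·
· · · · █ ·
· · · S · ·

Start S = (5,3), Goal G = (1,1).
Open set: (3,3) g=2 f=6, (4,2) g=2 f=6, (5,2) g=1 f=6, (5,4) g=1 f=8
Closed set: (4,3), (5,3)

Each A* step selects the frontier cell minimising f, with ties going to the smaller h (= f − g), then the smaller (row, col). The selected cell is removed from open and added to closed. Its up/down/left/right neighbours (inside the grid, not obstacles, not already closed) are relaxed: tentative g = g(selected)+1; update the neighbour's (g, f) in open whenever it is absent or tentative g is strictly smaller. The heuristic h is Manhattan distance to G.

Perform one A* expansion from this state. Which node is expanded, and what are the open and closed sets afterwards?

step 1: expand (3,3) (f=6, h=4) → closed; open now [(2,3) g=3 f=6, (3,4) g=3 f=8, (4,2) g=2 f=6, (5,2) g=1 f=6, (5,4) g=1 f=8]

expanded=(3,3); open=[(2,3) g=3 f=6, (3,4) g=3 f=8, (4,2) g=2 f=6, (5,2) g=1 f=6, (5,4) g=1 f=8]; closed=[(3,3), (4,3), (5,3)]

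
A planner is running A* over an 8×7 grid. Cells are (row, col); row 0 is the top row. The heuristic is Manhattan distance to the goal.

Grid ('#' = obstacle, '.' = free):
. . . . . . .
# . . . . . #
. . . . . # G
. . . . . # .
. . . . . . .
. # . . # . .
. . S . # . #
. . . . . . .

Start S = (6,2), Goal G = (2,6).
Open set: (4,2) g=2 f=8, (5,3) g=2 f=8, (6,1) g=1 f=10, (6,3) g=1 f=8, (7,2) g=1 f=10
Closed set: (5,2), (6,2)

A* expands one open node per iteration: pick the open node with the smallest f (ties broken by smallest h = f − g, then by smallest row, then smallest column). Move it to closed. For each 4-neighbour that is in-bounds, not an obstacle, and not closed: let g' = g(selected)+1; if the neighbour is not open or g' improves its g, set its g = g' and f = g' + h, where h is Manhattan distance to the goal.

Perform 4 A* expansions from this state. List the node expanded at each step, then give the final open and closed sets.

order=[(4,2) → (3,2) → (2,2) → (2,3)]; open=[(1,2) g=5 f=10, (1,3) g=6 f=10, (2,1) g=5 f=10, (2,4) g=6 f=8, (3,1) g=4 f=10, (3,3) g=4 f=8, (4,1) g=3 f=10, (4,3) g=3 f=8, (5,3) g=2 f=8, (6,1) g=1 f=10, (6,3) g=1 f=8, (7,2) g=1 f=10]; closed=[(2,2), (2,3), (3,2), (4,2), (5,2), (6,2)]

step 1: expand (4,2) (f=8, h=6) → closed; open now [(3,2) g=3 f=8, (4,1) g=3 f=10, (4,3) g=3 f=8, (5,3) g=2 f=8, (6,1) g=1 f=10, (6,3) g=1 f=8, (7,2) g=1 f=10]
step 2: expand (3,2) (f=8, h=5) → closed; open now [(2,2) g=4 f=8, (3,1) g=4 f=10, (3,3) g=4 f=8, (4,1) g=3 f=10, (4,3) g=3 f=8, (5,3) g=2 f=8, (6,1) g=1 f=10, (6,3) g=1 f=8, (7,2) g=1 f=10]
step 3: expand (2,2) (f=8, h=4) → closed; open now [(1,2) g=5 f=10, (2,1) g=5 f=10, (2,3) g=5 f=8, (3,1) g=4 f=10, (3,3) g=4 f=8, (4,1) g=3 f=10, (4,3) g=3 f=8, (5,3) g=2 f=8, (6,1) g=1 f=10, (6,3) g=1 f=8, (7,2) g=1 f=10]
step 4: expand (2,3) (f=8, h=3) → closed; open now [(1,2) g=5 f=10, (1,3) g=6 f=10, (2,1) g=5 f=10, (2,4) g=6 f=8, (3,1) g=4 f=10, (3,3) g=4 f=8, (4,1) g=3 f=10, (4,3) g=3 f=8, (5,3) g=2 f=8, (6,1) g=1 f=10, (6,3) g=1 f=8, (7,2) g=1 f=10]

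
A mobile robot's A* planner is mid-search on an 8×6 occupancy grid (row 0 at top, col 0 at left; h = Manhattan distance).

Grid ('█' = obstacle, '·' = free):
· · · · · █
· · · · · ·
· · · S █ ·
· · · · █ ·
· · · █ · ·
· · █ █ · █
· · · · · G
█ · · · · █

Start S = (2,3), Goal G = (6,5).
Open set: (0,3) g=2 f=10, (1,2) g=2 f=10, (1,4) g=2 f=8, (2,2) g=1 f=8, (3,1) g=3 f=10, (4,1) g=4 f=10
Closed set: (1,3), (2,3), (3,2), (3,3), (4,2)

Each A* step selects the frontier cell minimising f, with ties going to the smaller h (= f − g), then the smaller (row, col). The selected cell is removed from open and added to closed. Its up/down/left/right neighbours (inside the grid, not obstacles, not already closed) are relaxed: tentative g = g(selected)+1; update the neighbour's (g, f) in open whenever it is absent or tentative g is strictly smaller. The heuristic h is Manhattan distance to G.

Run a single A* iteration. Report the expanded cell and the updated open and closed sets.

expanded=(1,4); open=[(0,3) g=2 f=10, (0,4) g=3 f=10, (1,2) g=2 f=10, (1,5) g=3 f=8, (2,2) g=1 f=8, (3,1) g=3 f=10, (4,1) g=4 f=10]; closed=[(1,3), (1,4), (2,3), (3,2), (3,3), (4,2)]

step 1: expand (1,4) (f=8, h=6) → closed; open now [(0,3) g=2 f=10, (0,4) g=3 f=10, (1,2) g=2 f=10, (1,5) g=3 f=8, (2,2) g=1 f=8, (3,1) g=3 f=10, (4,1) g=4 f=10]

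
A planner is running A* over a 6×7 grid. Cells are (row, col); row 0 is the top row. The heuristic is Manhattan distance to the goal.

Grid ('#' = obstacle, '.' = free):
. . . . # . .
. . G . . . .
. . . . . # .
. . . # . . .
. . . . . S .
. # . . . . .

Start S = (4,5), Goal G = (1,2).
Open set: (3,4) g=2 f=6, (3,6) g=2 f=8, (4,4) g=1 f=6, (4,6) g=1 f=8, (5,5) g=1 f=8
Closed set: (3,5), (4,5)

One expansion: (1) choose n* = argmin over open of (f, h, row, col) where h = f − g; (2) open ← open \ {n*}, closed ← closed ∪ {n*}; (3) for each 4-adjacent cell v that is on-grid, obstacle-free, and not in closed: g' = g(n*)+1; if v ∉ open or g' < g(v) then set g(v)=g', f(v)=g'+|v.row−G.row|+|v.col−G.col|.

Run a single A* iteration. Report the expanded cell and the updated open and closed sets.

step 1: expand (3,4) (f=6, h=4) → closed; open now [(2,4) g=3 f=6, (3,6) g=2 f=8, (4,4) g=1 f=6, (4,6) g=1 f=8, (5,5) g=1 f=8]

expanded=(3,4); open=[(2,4) g=3 f=6, (3,6) g=2 f=8, (4,4) g=1 f=6, (4,6) g=1 f=8, (5,5) g=1 f=8]; closed=[(3,4), (3,5), (4,5)]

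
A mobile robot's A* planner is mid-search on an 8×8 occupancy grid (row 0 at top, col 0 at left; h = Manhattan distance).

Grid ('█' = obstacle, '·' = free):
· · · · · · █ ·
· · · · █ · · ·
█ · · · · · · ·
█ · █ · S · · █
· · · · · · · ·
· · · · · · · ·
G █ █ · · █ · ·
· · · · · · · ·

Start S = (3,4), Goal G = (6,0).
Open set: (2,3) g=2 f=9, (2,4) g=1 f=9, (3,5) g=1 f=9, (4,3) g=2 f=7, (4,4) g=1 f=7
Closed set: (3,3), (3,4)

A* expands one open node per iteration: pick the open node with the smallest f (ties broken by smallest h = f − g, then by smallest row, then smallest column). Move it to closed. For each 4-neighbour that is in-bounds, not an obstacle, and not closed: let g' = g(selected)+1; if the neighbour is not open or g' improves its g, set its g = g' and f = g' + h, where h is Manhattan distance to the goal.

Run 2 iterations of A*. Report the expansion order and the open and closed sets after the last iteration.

step 1: expand (4,3) (f=7, h=5) → closed; open now [(2,3) g=2 f=9, (2,4) g=1 f=9, (3,5) g=1 f=9, (4,2) g=3 f=7, (4,4) g=1 f=7, (5,3) g=3 f=7]
step 2: expand (4,2) (f=7, h=4) → closed; open now [(2,3) g=2 f=9, (2,4) g=1 f=9, (3,5) g=1 f=9, (4,1) g=4 f=7, (4,4) g=1 f=7, (5,2) g=4 f=7, (5,3) g=3 f=7]

order=[(4,3) → (4,2)]; open=[(2,3) g=2 f=9, (2,4) g=1 f=9, (3,5) g=1 f=9, (4,1) g=4 f=7, (4,4) g=1 f=7, (5,2) g=4 f=7, (5,3) g=3 f=7]; closed=[(3,3), (3,4), (4,2), (4,3)]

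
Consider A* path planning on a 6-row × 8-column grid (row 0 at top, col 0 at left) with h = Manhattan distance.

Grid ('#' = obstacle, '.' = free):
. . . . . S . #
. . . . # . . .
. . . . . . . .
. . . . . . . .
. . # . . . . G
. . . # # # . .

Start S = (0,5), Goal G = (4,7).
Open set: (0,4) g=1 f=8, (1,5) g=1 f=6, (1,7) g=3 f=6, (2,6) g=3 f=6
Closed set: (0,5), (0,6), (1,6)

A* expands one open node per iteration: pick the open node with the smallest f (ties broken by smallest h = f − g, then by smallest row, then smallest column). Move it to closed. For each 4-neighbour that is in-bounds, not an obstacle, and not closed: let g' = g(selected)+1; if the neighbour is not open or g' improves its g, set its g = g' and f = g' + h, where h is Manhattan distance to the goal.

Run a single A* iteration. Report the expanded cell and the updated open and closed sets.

expanded=(1,7); open=[(0,4) g=1 f=8, (1,5) g=1 f=6, (2,6) g=3 f=6, (2,7) g=4 f=6]; closed=[(0,5), (0,6), (1,6), (1,7)]

step 1: expand (1,7) (f=6, h=3) → closed; open now [(0,4) g=1 f=8, (1,5) g=1 f=6, (2,6) g=3 f=6, (2,7) g=4 f=6]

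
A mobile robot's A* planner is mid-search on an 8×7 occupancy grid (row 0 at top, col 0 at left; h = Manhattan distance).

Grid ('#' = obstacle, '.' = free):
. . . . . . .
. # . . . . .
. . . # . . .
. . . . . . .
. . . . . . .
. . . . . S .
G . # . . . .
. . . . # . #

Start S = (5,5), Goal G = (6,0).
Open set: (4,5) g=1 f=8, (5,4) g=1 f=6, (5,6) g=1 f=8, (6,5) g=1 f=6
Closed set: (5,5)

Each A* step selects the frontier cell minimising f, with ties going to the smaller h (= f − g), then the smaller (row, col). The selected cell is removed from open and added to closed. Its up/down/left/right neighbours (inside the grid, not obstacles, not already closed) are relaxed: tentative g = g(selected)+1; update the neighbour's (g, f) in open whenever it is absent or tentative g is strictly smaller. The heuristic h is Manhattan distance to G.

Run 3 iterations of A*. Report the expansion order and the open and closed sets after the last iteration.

order=[(5,4) → (5,3) → (5,2)]; open=[(4,2) g=4 f=8, (4,3) g=3 f=8, (4,4) g=2 f=8, (4,5) g=1 f=8, (5,1) g=4 f=6, (5,6) g=1 f=8, (6,3) g=3 f=6, (6,4) g=2 f=6, (6,5) g=1 f=6]; closed=[(5,2), (5,3), (5,4), (5,5)]

step 1: expand (5,4) (f=6, h=5) → closed; open now [(4,4) g=2 f=8, (4,5) g=1 f=8, (5,3) g=2 f=6, (5,6) g=1 f=8, (6,4) g=2 f=6, (6,5) g=1 f=6]
step 2: expand (5,3) (f=6, h=4) → closed; open now [(4,3) g=3 f=8, (4,4) g=2 f=8, (4,5) g=1 f=8, (5,2) g=3 f=6, (5,6) g=1 f=8, (6,3) g=3 f=6, (6,4) g=2 f=6, (6,5) g=1 f=6]
step 3: expand (5,2) (f=6, h=3) → closed; open now [(4,2) g=4 f=8, (4,3) g=3 f=8, (4,4) g=2 f=8, (4,5) g=1 f=8, (5,1) g=4 f=6, (5,6) g=1 f=8, (6,3) g=3 f=6, (6,4) g=2 f=6, (6,5) g=1 f=6]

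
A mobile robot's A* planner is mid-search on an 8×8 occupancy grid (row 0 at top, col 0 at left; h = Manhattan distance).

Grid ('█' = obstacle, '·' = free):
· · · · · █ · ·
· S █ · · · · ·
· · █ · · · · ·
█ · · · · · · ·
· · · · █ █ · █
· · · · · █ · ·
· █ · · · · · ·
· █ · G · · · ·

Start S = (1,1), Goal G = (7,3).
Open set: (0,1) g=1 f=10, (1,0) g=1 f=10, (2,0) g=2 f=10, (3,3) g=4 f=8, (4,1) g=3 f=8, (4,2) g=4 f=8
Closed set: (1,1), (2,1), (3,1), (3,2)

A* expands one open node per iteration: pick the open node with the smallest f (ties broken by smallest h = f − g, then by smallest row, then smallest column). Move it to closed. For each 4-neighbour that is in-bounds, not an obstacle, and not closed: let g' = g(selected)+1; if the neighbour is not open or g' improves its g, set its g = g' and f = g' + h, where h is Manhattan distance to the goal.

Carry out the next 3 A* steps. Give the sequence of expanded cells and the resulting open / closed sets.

order=[(3,3) → (4,3) → (5,3)]; open=[(0,1) g=1 f=10, (1,0) g=1 f=10, (2,0) g=2 f=10, (2,3) g=5 f=10, (3,4) g=5 f=10, (4,1) g=3 f=8, (4,2) g=4 f=8, (5,2) g=7 f=10, (5,4) g=7 f=10, (6,3) g=7 f=8]; closed=[(1,1), (2,1), (3,1), (3,2), (3,3), (4,3), (5,3)]

step 1: expand (3,3) (f=8, h=4) → closed; open now [(0,1) g=1 f=10, (1,0) g=1 f=10, (2,0) g=2 f=10, (2,3) g=5 f=10, (3,4) g=5 f=10, (4,1) g=3 f=8, (4,2) g=4 f=8, (4,3) g=5 f=8]
step 2: expand (4,3) (f=8, h=3) → closed; open now [(0,1) g=1 f=10, (1,0) g=1 f=10, (2,0) g=2 f=10, (2,3) g=5 f=10, (3,4) g=5 f=10, (4,1) g=3 f=8, (4,2) g=4 f=8, (5,3) g=6 f=8]
step 3: expand (5,3) (f=8, h=2) → closed; open now [(0,1) g=1 f=10, (1,0) g=1 f=10, (2,0) g=2 f=10, (2,3) g=5 f=10, (3,4) g=5 f=10, (4,1) g=3 f=8, (4,2) g=4 f=8, (5,2) g=7 f=10, (5,4) g=7 f=10, (6,3) g=7 f=8]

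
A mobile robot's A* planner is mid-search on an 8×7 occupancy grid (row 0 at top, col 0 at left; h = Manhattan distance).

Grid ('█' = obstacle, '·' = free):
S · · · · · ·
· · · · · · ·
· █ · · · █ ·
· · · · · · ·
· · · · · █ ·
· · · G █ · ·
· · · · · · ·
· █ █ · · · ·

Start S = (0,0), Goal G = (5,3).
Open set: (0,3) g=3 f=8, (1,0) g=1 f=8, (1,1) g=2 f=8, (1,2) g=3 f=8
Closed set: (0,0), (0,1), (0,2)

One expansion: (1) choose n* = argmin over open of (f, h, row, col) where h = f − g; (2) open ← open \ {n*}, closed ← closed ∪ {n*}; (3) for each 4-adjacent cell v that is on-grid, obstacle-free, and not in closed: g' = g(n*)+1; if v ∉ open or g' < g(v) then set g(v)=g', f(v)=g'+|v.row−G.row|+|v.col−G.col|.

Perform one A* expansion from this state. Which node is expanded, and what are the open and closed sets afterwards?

step 1: expand (0,3) (f=8, h=5) → closed; open now [(0,4) g=4 f=10, (1,0) g=1 f=8, (1,1) g=2 f=8, (1,2) g=3 f=8, (1,3) g=4 f=8]

expanded=(0,3); open=[(0,4) g=4 f=10, (1,0) g=1 f=8, (1,1) g=2 f=8, (1,2) g=3 f=8, (1,3) g=4 f=8]; closed=[(0,0), (0,1), (0,2), (0,3)]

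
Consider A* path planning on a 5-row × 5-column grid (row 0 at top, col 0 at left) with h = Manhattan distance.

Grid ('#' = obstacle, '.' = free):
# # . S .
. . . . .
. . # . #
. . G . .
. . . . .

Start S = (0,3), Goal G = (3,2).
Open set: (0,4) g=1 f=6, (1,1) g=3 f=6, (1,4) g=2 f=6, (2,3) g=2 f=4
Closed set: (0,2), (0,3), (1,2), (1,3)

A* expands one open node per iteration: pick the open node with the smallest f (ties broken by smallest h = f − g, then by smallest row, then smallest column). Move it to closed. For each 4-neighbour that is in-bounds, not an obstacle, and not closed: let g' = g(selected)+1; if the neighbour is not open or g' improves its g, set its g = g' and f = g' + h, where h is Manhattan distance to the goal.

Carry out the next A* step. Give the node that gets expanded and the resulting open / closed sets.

step 1: expand (2,3) (f=4, h=2) → closed; open now [(0,4) g=1 f=6, (1,1) g=3 f=6, (1,4) g=2 f=6, (3,3) g=3 f=4]

expanded=(2,3); open=[(0,4) g=1 f=6, (1,1) g=3 f=6, (1,4) g=2 f=6, (3,3) g=3 f=4]; closed=[(0,2), (0,3), (1,2), (1,3), (2,3)]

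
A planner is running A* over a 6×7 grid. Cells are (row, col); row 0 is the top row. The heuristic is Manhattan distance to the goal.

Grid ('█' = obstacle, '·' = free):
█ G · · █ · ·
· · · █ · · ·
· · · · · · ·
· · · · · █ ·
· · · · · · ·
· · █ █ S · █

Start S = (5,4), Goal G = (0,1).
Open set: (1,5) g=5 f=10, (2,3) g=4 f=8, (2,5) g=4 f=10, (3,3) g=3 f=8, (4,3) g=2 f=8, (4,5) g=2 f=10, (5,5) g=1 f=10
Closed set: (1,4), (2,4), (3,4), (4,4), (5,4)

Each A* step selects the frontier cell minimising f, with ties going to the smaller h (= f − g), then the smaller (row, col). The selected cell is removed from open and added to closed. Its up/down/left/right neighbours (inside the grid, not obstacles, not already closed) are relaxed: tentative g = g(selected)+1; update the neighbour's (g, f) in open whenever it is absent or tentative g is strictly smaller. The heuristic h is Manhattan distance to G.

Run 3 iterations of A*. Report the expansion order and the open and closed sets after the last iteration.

step 1: expand (2,3) (f=8, h=4) → closed; open now [(1,5) g=5 f=10, (2,2) g=5 f=8, (2,5) g=4 f=10, (3,3) g=3 f=8, (4,3) g=2 f=8, (4,5) g=2 f=10, (5,5) g=1 f=10]
step 2: expand (2,2) (f=8, h=3) → closed; open now [(1,2) g=6 f=8, (1,5) g=5 f=10, (2,1) g=6 f=8, (2,5) g=4 f=10, (3,2) g=6 f=10, (3,3) g=3 f=8, (4,3) g=2 f=8, (4,5) g=2 f=10, (5,5) g=1 f=10]
step 3: expand (1,2) (f=8, h=2) → closed; open now [(0,2) g=7 f=8, (1,1) g=7 f=8, (1,5) g=5 f=10, (2,1) g=6 f=8, (2,5) g=4 f=10, (3,2) g=6 f=10, (3,3) g=3 f=8, (4,3) g=2 f=8, (4,5) g=2 f=10, (5,5) g=1 f=10]

order=[(2,3) → (2,2) → (1,2)]; open=[(0,2) g=7 f=8, (1,1) g=7 f=8, (1,5) g=5 f=10, (2,1) g=6 f=8, (2,5) g=4 f=10, (3,2) g=6 f=10, (3,3) g=3 f=8, (4,3) g=2 f=8, (4,5) g=2 f=10, (5,5) g=1 f=10]; closed=[(1,2), (1,4), (2,2), (2,3), (2,4), (3,4), (4,4), (5,4)]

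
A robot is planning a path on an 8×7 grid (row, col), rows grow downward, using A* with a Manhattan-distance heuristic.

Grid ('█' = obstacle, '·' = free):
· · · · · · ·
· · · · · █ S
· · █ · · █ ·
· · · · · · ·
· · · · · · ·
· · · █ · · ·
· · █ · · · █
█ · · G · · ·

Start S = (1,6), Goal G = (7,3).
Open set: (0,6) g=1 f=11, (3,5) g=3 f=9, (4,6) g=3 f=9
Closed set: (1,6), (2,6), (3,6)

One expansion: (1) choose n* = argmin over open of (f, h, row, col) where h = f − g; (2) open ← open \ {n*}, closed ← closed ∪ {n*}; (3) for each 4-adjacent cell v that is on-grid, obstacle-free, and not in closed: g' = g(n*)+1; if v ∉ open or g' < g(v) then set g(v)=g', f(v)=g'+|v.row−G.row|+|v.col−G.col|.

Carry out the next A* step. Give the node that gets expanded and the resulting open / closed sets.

expanded=(3,5); open=[(0,6) g=1 f=11, (3,4) g=4 f=9, (4,5) g=4 f=9, (4,6) g=3 f=9]; closed=[(1,6), (2,6), (3,5), (3,6)]

step 1: expand (3,5) (f=9, h=6) → closed; open now [(0,6) g=1 f=11, (3,4) g=4 f=9, (4,5) g=4 f=9, (4,6) g=3 f=9]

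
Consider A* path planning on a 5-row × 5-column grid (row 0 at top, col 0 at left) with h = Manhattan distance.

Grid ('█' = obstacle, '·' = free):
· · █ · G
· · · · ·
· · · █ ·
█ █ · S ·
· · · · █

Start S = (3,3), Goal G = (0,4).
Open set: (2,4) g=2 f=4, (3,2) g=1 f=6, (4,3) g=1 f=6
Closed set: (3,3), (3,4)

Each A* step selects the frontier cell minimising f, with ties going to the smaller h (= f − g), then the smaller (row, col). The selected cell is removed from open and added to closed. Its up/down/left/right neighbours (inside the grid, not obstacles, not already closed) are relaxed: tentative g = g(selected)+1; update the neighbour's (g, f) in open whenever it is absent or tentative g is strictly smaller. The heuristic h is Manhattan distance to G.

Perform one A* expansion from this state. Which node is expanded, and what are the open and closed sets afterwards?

step 1: expand (2,4) (f=4, h=2) → closed; open now [(1,4) g=3 f=4, (3,2) g=1 f=6, (4,3) g=1 f=6]

expanded=(2,4); open=[(1,4) g=3 f=4, (3,2) g=1 f=6, (4,3) g=1 f=6]; closed=[(2,4), (3,3), (3,4)]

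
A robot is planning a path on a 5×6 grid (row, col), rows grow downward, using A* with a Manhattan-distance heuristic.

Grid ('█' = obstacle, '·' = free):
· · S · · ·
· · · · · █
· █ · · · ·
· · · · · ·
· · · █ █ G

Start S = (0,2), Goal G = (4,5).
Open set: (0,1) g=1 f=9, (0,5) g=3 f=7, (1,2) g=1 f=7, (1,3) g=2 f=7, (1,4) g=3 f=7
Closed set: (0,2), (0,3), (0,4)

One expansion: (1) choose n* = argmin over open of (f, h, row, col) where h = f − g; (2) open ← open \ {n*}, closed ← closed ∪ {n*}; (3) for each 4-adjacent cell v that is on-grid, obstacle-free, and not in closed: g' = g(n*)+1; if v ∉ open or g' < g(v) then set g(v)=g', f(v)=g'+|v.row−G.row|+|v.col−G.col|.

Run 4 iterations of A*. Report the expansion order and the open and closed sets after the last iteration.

step 1: expand (0,5) (f=7, h=4) → closed; open now [(0,1) g=1 f=9, (1,2) g=1 f=7, (1,3) g=2 f=7, (1,4) g=3 f=7]
step 2: expand (1,4) (f=7, h=4) → closed; open now [(0,1) g=1 f=9, (1,2) g=1 f=7, (1,3) g=2 f=7, (2,4) g=4 f=7]
step 3: expand (2,4) (f=7, h=3) → closed; open now [(0,1) g=1 f=9, (1,2) g=1 f=7, (1,3) g=2 f=7, (2,3) g=5 f=9, (2,5) g=5 f=7, (3,4) g=5 f=7]
step 4: expand (2,5) (f=7, h=2) → closed; open now [(0,1) g=1 f=9, (1,2) g=1 f=7, (1,3) g=2 f=7, (2,3) g=5 f=9, (3,4) g=5 f=7, (3,5) g=6 f=7]

order=[(0,5) → (1,4) → (2,4) → (2,5)]; open=[(0,1) g=1 f=9, (1,2) g=1 f=7, (1,3) g=2 f=7, (2,3) g=5 f=9, (3,4) g=5 f=7, (3,5) g=6 f=7]; closed=[(0,2), (0,3), (0,4), (0,5), (1,4), (2,4), (2,5)]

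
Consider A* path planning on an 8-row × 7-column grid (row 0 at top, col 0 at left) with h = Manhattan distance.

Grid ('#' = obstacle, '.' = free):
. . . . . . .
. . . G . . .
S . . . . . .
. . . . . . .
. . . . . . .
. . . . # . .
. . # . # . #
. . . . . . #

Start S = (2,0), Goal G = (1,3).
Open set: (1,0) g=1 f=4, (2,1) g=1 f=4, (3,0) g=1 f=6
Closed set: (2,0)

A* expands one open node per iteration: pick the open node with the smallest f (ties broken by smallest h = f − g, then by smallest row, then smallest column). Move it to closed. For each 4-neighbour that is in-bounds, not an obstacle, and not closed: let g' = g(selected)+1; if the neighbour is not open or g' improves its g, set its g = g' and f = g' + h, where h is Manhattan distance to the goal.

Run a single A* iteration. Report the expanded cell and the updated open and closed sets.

step 1: expand (1,0) (f=4, h=3) → closed; open now [(0,0) g=2 f=6, (1,1) g=2 f=4, (2,1) g=1 f=4, (3,0) g=1 f=6]

expanded=(1,0); open=[(0,0) g=2 f=6, (1,1) g=2 f=4, (2,1) g=1 f=4, (3,0) g=1 f=6]; closed=[(1,0), (2,0)]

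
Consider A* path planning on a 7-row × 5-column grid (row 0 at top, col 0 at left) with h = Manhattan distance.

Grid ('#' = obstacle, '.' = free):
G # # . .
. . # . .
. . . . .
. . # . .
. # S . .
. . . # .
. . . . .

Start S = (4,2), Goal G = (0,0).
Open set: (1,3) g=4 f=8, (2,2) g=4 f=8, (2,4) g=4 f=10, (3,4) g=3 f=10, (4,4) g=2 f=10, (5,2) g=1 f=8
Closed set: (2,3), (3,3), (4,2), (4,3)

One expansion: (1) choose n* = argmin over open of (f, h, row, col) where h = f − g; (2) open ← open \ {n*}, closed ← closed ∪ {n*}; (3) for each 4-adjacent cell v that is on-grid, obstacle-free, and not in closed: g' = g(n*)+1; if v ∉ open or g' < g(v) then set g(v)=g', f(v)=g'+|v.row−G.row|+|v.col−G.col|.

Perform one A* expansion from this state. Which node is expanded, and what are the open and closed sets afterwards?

step 1: expand (1,3) (f=8, h=4) → closed; open now [(0,3) g=5 f=8, (1,4) g=5 f=10, (2,2) g=4 f=8, (2,4) g=4 f=10, (3,4) g=3 f=10, (4,4) g=2 f=10, (5,2) g=1 f=8]

expanded=(1,3); open=[(0,3) g=5 f=8, (1,4) g=5 f=10, (2,2) g=4 f=8, (2,4) g=4 f=10, (3,4) g=3 f=10, (4,4) g=2 f=10, (5,2) g=1 f=8]; closed=[(1,3), (2,3), (3,3), (4,2), (4,3)]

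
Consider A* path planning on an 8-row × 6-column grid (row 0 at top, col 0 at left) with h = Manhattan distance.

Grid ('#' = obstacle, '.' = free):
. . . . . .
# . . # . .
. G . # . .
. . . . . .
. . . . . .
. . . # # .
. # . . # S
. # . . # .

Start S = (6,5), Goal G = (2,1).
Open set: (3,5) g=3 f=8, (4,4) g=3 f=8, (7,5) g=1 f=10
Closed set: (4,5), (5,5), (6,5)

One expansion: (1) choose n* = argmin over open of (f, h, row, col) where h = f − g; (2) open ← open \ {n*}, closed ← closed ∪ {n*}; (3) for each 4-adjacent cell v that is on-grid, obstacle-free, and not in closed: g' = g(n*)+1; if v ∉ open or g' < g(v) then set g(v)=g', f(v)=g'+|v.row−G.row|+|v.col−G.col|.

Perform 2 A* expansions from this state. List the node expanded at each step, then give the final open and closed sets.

order=[(3,5) → (2,5)]; open=[(1,5) g=5 f=10, (2,4) g=5 f=8, (3,4) g=4 f=8, (4,4) g=3 f=8, (7,5) g=1 f=10]; closed=[(2,5), (3,5), (4,5), (5,5), (6,5)]

step 1: expand (3,5) (f=8, h=5) → closed; open now [(2,5) g=4 f=8, (3,4) g=4 f=8, (4,4) g=3 f=8, (7,5) g=1 f=10]
step 2: expand (2,5) (f=8, h=4) → closed; open now [(1,5) g=5 f=10, (2,4) g=5 f=8, (3,4) g=4 f=8, (4,4) g=3 f=8, (7,5) g=1 f=10]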